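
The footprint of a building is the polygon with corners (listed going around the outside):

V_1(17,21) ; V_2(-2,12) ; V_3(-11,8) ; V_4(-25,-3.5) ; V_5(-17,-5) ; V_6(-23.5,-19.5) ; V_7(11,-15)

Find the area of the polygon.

Apply Gauss's area formula: 2A = Σ (x_i·y_{i+1} − x_{i+1}·y_i), indices taken mod 7.
V_1→V_2: (17)(12) − (-2)(21) = 246
V_2→V_3: (-2)(8) − (-11)(12) = 116
V_3→V_4: (-11)(-3.5) − (-25)(8) = 238.5
V_4→V_5: (-25)(-5) − (-17)(-3.5) = 65.5
V_5→V_6: (-17)(-19.5) − (-23.5)(-5) = 214
V_6→V_7: (-23.5)(-15) − (11)(-19.5) = 567
V_7→V_1: (11)(21) − (17)(-15) = 486
Σ = 1933
Area = |Σ|/2 = 966.5.

966.5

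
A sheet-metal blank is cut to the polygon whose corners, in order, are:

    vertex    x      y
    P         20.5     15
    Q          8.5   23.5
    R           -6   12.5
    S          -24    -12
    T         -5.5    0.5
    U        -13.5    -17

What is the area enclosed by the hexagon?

Apply the shoelace formula: 2A = Σ (x_i·y_{i+1} − x_{i+1}·y_i), indices taken mod 6.
Cross-terms: 354.25, 247.25, 372, -78, 100.25, 146  ⇒  Σ = 1141.75
Area = |Σ|/2 = 570.875.

570.875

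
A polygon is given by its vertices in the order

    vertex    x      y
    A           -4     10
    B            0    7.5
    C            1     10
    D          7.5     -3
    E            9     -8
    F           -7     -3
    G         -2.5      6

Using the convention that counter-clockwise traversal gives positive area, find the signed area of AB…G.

Σ = (-30) + (-7.5) + (-78) + (-33) + (-83) + (-49.5) + (-1) = -282
Signed area = Σ/2 = -141 (negative ⇒ clockwise traversal).

-141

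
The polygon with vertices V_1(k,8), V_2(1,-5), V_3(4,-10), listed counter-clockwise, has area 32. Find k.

The doubled signed area Σ (x_i y_{i+1} − x_{i+1} y_i) is linear in k.
With k=0 it equals 34; the coefficient of k is 5 (from the two edges through V_1).
So 5·k + 34 = 2·32 = 64 ⇒ k = 6.

6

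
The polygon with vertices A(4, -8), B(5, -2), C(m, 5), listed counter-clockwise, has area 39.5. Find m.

-7

Write out the shoelace sum; only the two edges meeting at C involve m:
2·Area = [(5·5 − m·(-2)) + (m·(-8) − 4·5)] + 32
       = -6·m + 37 = 79
⇒ m = -7.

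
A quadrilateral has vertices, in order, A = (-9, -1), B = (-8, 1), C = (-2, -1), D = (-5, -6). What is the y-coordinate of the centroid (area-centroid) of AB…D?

Apply the shoelace (surveyor's) formula. First the cross-terms c_i = x_i·y_{i+1} − x_{i+1}·y_i:
  -17, 10, 7, -49  ⇒  2A = -49, A = -24.5.
Then Σ (y_i + y_{i+1})·c_i = 294, so ȳ = 294 / (6·(-24.5)) = -2.

-2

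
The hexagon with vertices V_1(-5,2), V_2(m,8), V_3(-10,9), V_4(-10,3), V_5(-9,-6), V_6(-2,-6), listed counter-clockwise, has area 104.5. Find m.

2

The doubled signed area Σ (x_i y_{i+1} − x_{i+1} y_i) is linear in m.
With m=0 it equals 195; the coefficient of m is 7 (from the two edges through V_2).
So 7·m + 195 = 2·104.5 = 209 ⇒ m = 2.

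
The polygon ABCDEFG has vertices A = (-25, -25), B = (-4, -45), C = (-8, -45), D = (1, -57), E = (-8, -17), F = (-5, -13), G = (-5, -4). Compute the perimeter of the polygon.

|AB| = √((21)² + (-20)²) = √841 = 29
|BC| = √((-4)² + (0)²) = √16 = 4
|CD| = √((9)² + (-12)²) = √225 = 15
|DE| = √((-9)² + (40)²) = √1681 = 41
|EF| = √((3)² + (4)²) = √25 = 5
|FG| = √((0)² + (9)²) = √81 = 9
|GA| = √((-20)² + (-21)²) = √841 = 29
Perimeter = 29 + 4 + 15 + 41 + 5 + 9 + 29 = 132.

132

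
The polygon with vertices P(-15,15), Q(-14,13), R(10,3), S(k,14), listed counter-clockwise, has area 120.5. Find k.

Write out the shoelace sum; only the two edges meeting at S involve k:
2·Area = [(10·14 − k·3) + (k·15 − (-15)·14)] + -157
       = 12·k + 193 = 241
⇒ k = 4.

4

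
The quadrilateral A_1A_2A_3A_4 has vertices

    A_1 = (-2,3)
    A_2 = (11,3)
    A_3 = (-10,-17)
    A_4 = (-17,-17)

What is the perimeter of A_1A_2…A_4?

74

|A_1A_2| = √((13)² + (0)²) = √169 = 13
|A_2A_3| = √((-21)² + (-20)²) = √841 = 29
|A_3A_4| = √((-7)² + (0)²) = √49 = 7
|A_4A_1| = √((15)² + (20)²) = √625 = 25
Perimeter = 13 + 29 + 7 + 25 = 74.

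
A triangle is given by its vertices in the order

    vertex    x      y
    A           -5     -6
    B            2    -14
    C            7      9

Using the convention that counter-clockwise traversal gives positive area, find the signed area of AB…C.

Apply the shoelace formula: 2A = Σ (x_i·y_{i+1} − x_{i+1}·y_i), indices taken mod 3.
Σ = (82) + (116) + (3) = 201
Signed area = Σ/2 = 100.5 (positive ⇒ counter-clockwise traversal).

100.5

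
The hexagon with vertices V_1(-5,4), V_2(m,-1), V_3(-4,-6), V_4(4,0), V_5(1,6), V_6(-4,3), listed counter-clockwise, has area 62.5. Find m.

-5

Write out the shoelace sum; only the two edges meeting at V_2 involve m:
2·Area = [((-5)·(-1) − m·4) + (m·(-6) − (-4)·(-1))] + 74
       = -10·m + 75 = 125
⇒ m = -5.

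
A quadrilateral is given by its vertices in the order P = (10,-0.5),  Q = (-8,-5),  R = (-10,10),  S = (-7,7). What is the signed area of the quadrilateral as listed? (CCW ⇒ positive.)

-125.25

P→Q: (10)(-5) − (-8)(-0.5) = -54
Q→R: (-8)(10) − (-10)(-5) = -130
R→S: (-10)(7) − (-7)(10) = 0
S→P: (-7)(-0.5) − (10)(7) = -66.5
Σ = -250.5
Signed area = Σ/2 = -125.25 (negative ⇒ clockwise traversal).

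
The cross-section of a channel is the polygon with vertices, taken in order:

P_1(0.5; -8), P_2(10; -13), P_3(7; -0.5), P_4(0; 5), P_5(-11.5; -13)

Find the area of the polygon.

Apply the surveyor's formula: 2A = Σ (x_i·y_{i+1} − x_{i+1}·y_i), indices taken mod 5.
Σ = (73.5) + (86) + (35) + (57.5) + (98.5) = 350.5
Area = |Σ|/2 = 175.25.

175.25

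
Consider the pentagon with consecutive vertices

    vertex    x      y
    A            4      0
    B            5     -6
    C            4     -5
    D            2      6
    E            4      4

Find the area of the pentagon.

Apply the shoelace (surveyor's) formula: 2A = Σ (x_i·y_{i+1} − x_{i+1}·y_i), indices taken mod 5.
Σ = (-24) + (-1) + (34) + (-16) + (-16) = -23
Area = |Σ|/2 = 11.5.

11.5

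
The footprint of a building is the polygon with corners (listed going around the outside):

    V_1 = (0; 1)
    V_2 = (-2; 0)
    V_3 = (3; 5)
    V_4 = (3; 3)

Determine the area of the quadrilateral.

5.5

Apply the shoelace (surveyor's) formula: 2A = Σ (x_i·y_{i+1} − x_{i+1}·y_i), indices taken mod 4.
Σ = (2) + (-10) + (-6) + (3) = -11
Area = |Σ|/2 = 5.5.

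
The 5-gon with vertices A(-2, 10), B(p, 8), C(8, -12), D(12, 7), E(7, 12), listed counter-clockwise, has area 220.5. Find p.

The doubled signed area Σ (x_i y_{i+1} − x_{i+1} y_i) is linear in p.
With p=0 it equals 309; the coefficient of p is -22 (from the two edges through B).
So -22·p + 309 = 2·220.5 = 441 ⇒ p = -6.

-6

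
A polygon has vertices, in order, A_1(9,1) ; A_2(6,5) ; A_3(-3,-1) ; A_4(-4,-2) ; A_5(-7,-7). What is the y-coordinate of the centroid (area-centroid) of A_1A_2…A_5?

-0.55

Apply the shoelace (surveyor's) formula. First the cross-terms c_i = x_i·y_{i+1} − x_{i+1}·y_i:
  39, 9, 2, 14, 56  ⇒  2A = 120, A = 60.
Then Σ (y_i + y_{i+1})·c_i = -198, so ȳ = -198 / (6·60) = -0.55.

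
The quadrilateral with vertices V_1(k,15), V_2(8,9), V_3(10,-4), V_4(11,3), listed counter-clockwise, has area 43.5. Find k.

The doubled signed area Σ (x_i y_{i+1} − x_{i+1} y_i) is linear in k.
With k=0 it equals -3; the coefficient of k is 6 (from the two edges through V_1).
So 6·k + -3 = 2·43.5 = 87 ⇒ k = 15.

15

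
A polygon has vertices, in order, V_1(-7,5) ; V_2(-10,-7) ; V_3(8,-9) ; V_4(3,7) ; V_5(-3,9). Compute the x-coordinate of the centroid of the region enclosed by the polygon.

Apply Gauss's area formula. First the cross-terms c_i = x_i·y_{i+1} − x_{i+1}·y_i:
  99, 146, 83, 48, 48  ⇒  2A = 424, A = 212.
Then Σ (x_i + x_{i+1})·c_i = -1542, so x̄ = -1542 / (6·212) = -257/212.

-257/212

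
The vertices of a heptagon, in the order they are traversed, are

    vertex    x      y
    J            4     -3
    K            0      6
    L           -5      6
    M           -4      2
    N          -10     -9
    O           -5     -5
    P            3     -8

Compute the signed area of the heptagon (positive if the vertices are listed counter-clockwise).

Apply Gauss's area formula: 2A = Σ (x_i·y_{i+1} − x_{i+1}·y_i), indices taken mod 7.
J→K: (4)(6) − (0)(-3) = 24
K→L: (0)(6) − (-5)(6) = 30
L→M: (-5)(2) − (-4)(6) = 14
M→N: (-4)(-9) − (-10)(2) = 56
N→O: (-10)(-5) − (-5)(-9) = 5
O→P: (-5)(-8) − (3)(-5) = 55
P→J: (3)(-3) − (4)(-8) = 23
Σ = 207
Signed area = Σ/2 = 103.5 (positive ⇒ counter-clockwise traversal).

103.5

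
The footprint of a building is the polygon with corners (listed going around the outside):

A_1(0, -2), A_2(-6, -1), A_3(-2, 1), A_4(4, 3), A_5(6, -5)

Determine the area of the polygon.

40

Apply the shoelace formula: 2A = Σ (x_i·y_{i+1} − x_{i+1}·y_i), indices taken mod 5.
Cross-terms: -12, -8, -10, -38, -12  ⇒  Σ = -80
Area = |Σ|/2 = 40.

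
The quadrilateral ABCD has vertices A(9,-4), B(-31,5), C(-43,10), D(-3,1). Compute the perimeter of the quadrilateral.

|AB| = √((-40)² + (9)²) = √1681 = 41
|BC| = √((-12)² + (5)²) = √169 = 13
|CD| = √((40)² + (-9)²) = √1681 = 41
|DA| = √((12)² + (-5)²) = √169 = 13
Perimeter = 41 + 13 + 41 + 13 = 108.

108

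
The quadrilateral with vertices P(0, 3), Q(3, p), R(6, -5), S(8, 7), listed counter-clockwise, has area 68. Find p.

Write out the shoelace sum; only the two edges meeting at Q involve p:
2·Area = [(0·p − 3·3) + (3·(-5) − 6·p)] + 106
       = -6·p + 82 = 136
⇒ p = -9.

-9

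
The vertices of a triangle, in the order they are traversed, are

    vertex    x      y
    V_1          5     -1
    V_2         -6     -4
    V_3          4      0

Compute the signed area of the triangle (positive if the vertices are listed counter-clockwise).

-7

Apply the shoelace formula: 2A = Σ (x_i·y_{i+1} − x_{i+1}·y_i), indices taken mod 3.
Σ = (-26) + (16) + (-4) = -14
Signed area = Σ/2 = -7 (negative ⇒ clockwise traversal).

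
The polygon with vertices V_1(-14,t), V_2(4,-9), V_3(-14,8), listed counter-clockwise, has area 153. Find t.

Write out the shoelace sum; only the two edges meeting at V_1 involve t:
2·Area = [((-14)·t − (-14)·8) + ((-14)·(-9) − 4·t)] + -94
       = -18·t + 144 = 306
⇒ t = -9.

-9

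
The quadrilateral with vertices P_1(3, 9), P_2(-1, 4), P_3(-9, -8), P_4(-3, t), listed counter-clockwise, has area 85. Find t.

-13

The doubled signed area Σ (x_i y_{i+1} − x_{i+1} y_i) is linear in t.
With t=0 it equals 14; the coefficient of t is -12 (from the two edges through P_4).
So -12·t + 14 = 2·85 = 170 ⇒ t = -13.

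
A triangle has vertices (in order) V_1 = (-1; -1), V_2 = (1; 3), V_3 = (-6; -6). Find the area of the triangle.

5

Apply the shoelace (surveyor's) formula: 2A = Σ (x_i·y_{i+1} − x_{i+1}·y_i), indices taken mod 3.
Cross-terms: -2, 12, 0  ⇒  Σ = 10
Area = |Σ|/2 = 5.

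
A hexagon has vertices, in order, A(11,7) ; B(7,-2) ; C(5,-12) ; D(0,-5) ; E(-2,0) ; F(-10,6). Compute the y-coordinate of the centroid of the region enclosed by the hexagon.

57/82

Apply the shoelace (surveyor's) formula. First the cross-terms c_i = x_i·y_{i+1} − x_{i+1}·y_i:
  -71, -74, -25, -10, -12, -136  ⇒  2A = -328, A = -164.
Then Σ (y_i + y_{i+1})·c_i = -684, so ȳ = -684 / (6·(-164)) = 57/82.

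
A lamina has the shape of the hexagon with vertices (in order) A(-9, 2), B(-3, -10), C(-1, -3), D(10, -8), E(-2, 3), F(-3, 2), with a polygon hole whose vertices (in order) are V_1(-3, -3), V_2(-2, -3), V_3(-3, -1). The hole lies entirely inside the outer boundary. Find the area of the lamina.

Outer boundary:
A→B: (-9)(-10) − (-3)(2) = 96
B→C: (-3)(-3) − (-1)(-10) = -1
C→D: (-1)(-8) − (10)(-3) = 38
D→E: (10)(3) − (-2)(-8) = 14
E→F: (-2)(2) − (-3)(3) = 5
F→A: (-3)(2) − (-9)(2) = 12
Σ = 164
Area = |Σ|/2 = 82.
Hole:
Apply the surveyor's formula: 2A = Σ (x_i·y_{i+1} − x_{i+1}·y_i), indices taken mod 3.
V_1→V_2: (-3)(-3) − (-2)(-3) = 3
V_2→V_3: (-2)(-1) − (-3)(-3) = -7
V_3→V_1: (-3)(-3) − (-3)(-1) = 6
Σ = 2
Area = |Σ|/2 = 1.
Net area = 82 − 1 = 81.

81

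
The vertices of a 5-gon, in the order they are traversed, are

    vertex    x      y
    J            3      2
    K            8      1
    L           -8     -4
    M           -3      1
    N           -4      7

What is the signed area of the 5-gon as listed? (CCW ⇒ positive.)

Σ = (-13) + (-24) + (-20) + (-17) + (-29) = -103
Signed area = Σ/2 = -51.5 (negative ⇒ clockwise traversal).

-51.5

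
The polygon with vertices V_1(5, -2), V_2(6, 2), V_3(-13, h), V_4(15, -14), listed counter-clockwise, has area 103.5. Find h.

7

The doubled signed area Σ (x_i y_{i+1} − x_{i+1} y_i) is linear in h.
With h=0 it equals 270; the coefficient of h is -9 (from the two edges through V_3).
So -9·h + 270 = 2·103.5 = 207 ⇒ h = 7.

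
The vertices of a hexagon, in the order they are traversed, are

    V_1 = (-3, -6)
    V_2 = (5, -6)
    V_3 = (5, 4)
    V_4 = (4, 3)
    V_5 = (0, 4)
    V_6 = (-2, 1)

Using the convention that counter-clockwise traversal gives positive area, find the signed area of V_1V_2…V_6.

Apply the shoelace (surveyor's) formula: 2A = Σ (x_i·y_{i+1} − x_{i+1}·y_i), indices taken mod 6.
Cross-terms: 48, 50, -1, 16, 8, 15  ⇒  Σ = 136
Signed area = Σ/2 = 68 (positive ⇒ counter-clockwise traversal).

68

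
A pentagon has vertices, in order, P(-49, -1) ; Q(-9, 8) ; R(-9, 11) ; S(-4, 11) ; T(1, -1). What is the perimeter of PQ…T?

|PQ| = √((40)² + (9)²) = √1681 = 41
|QR| = √((0)² + (3)²) = √9 = 3
|RS| = √((5)² + (0)²) = √25 = 5
|ST| = √((5)² + (-12)²) = √169 = 13
|TP| = √((-50)² + (0)²) = √2500 = 50
Perimeter = 41 + 3 + 5 + 13 + 50 = 112.

112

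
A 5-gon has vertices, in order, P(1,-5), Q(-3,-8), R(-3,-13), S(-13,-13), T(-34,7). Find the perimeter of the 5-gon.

86

|PQ| = √((-4)² + (-3)²) = √25 = 5
|QR| = √((0)² + (-5)²) = √25 = 5
|RS| = √((-10)² + (0)²) = √100 = 10
|ST| = √((-21)² + (20)²) = √841 = 29
|TP| = √((35)² + (-12)²) = √1369 = 37
Perimeter = 5 + 5 + 10 + 29 + 37 = 86.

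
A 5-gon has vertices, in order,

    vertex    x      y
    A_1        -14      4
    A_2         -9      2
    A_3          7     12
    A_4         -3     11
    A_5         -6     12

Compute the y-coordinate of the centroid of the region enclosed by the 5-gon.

1311/173

Apply Gauss's area formula. First the cross-terms c_i = x_i·y_{i+1} − x_{i+1}·y_i:
  8, -122, 113, 30, 144  ⇒  2A = 173, A = 86.5.
Then Σ (y_i + y_{i+1})·c_i = 3933, so ȳ = 3933 / (6·86.5) = 1311/173.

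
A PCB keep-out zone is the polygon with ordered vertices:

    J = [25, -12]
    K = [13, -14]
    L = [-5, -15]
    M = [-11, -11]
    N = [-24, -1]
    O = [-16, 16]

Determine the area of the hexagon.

715

Σ = (-194) + (-265) + (-110) + (-253) + (-400) + (-208) = -1430
Area = |Σ|/2 = 715.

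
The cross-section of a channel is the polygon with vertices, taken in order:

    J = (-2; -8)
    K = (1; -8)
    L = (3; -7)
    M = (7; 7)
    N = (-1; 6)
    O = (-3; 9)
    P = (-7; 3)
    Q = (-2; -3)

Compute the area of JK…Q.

Cross-terms: 24, 17, 70, 49, 9, 54, 27, 10  ⇒  Σ = 260
Area = |Σ|/2 = 130.

130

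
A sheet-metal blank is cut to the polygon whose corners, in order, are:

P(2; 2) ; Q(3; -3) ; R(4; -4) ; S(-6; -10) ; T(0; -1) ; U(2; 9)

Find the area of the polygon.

Σ = (-12) + (0) + (-64) + (6) + (2) + (-14) = -82
Area = |Σ|/2 = 41.

41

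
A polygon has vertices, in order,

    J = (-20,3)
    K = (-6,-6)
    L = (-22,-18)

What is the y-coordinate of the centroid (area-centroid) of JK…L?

-7

Apply the shoelace (surveyor's) formula. First the cross-terms c_i = x_i·y_{i+1} − x_{i+1}·y_i:
  138, -24, -426  ⇒  2A = -312, A = -156.
Then Σ (y_i + y_{i+1})·c_i = 6552, so ȳ = 6552 / (6·(-156)) = -7.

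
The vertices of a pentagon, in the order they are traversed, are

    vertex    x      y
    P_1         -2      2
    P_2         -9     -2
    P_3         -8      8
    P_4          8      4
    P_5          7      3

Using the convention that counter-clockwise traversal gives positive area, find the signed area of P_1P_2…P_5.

-73

Apply Gauss's area formula: 2A = Σ (x_i·y_{i+1} − x_{i+1}·y_i), indices taken mod 5.
Cross-terms: 22, -88, -96, -4, 20  ⇒  Σ = -146
Signed area = Σ/2 = -73 (negative ⇒ clockwise traversal).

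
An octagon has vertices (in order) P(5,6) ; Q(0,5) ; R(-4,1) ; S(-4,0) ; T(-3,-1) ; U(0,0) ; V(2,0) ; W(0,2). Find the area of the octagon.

23.5

Apply the shoelace (surveyor's) formula: 2A = Σ (x_i·y_{i+1} − x_{i+1}·y_i), indices taken mod 8.
Σ = (25) + (20) + (4) + (4) + (0) + (0) + (4) + (-10) = 47
Area = |Σ|/2 = 23.5.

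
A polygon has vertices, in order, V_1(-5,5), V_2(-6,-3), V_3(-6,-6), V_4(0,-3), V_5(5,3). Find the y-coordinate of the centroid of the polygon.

Apply the surveyor's formula. First the cross-terms c_i = x_i·y_{i+1} − x_{i+1}·y_i:
  45, 18, 18, 15, 40  ⇒  2A = 136, A = 68.
Then Σ (y_i + y_{i+1})·c_i = 86, so ȳ = 86 / (6·68) = 43/204.

43/204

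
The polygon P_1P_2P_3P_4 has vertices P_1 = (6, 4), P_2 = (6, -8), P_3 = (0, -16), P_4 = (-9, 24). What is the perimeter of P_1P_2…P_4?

|P_1P_2| = √((0)² + (-12)²) = √144 = 12
|P_2P_3| = √((-6)² + (-8)²) = √100 = 10
|P_3P_4| = √((-9)² + (40)²) = √1681 = 41
|P_4P_1| = √((15)² + (-20)²) = √625 = 25
Perimeter = 12 + 10 + 41 + 25 = 88.

88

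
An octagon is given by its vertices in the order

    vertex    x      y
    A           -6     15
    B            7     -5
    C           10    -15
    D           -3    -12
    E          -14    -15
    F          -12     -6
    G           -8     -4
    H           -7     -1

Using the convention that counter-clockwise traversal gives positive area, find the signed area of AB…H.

Apply the shoelace formula: 2A = Σ (x_i·y_{i+1} − x_{i+1}·y_i), indices taken mod 8.
A→B: (-6)(-5) − (7)(15) = -75
B→C: (7)(-15) − (10)(-5) = -55
C→D: (10)(-12) − (-3)(-15) = -165
D→E: (-3)(-15) − (-14)(-12) = -123
E→F: (-14)(-6) − (-12)(-15) = -96
F→G: (-12)(-4) − (-8)(-6) = 0
G→H: (-8)(-1) − (-7)(-4) = -20
H→A: (-7)(15) − (-6)(-1) = -111
Σ = -645
Signed area = Σ/2 = -322.5 (negative ⇒ clockwise traversal).

-322.5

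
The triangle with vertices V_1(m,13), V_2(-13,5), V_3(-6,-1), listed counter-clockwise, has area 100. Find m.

Write out the shoelace sum; only the two edges meeting at V_1 involve m:
2·Area = [((-6)·13 − m·(-1)) + (m·5 − (-13)·13)] + 43
       = 6·m + 134 = 200
⇒ m = 11.

11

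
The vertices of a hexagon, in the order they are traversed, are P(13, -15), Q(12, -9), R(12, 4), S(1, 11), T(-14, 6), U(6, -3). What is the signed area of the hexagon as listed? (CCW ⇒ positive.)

231

Cross-terms: 63, 156, 128, 160, 6, -51  ⇒  Σ = 462
Signed area = Σ/2 = 231 (positive ⇒ counter-clockwise traversal).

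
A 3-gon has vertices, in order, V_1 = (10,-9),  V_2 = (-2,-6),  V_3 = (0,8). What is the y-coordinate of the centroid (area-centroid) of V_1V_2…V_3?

Apply the shoelace formula. First the cross-terms c_i = x_i·y_{i+1} − x_{i+1}·y_i:
  -78, -16, -80  ⇒  2A = -174, A = -87.
Then Σ (y_i + y_{i+1})·c_i = 1218, so ȳ = 1218 / (6·(-87)) = -7/3.

-7/3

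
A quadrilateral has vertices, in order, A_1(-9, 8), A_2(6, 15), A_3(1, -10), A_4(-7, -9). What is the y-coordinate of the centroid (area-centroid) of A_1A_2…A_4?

491/237

Apply Gauss's area formula. First the cross-terms c_i = x_i·y_{i+1} − x_{i+1}·y_i:
  -183, -75, -79, -137  ⇒  2A = -474, A = -237.
Then Σ (y_i + y_{i+1})·c_i = -2946, so ȳ = -2946 / (6·(-237)) = 491/237.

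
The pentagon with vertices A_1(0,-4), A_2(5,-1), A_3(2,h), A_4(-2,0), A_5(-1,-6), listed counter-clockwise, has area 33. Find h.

Write out the shoelace sum; only the two edges meeting at A_3 involve h:
2·Area = [(5·h − 2·(-1)) + (2·0 − (-2)·h)] + 36
       = 7·h + 38 = 66
⇒ h = 4.

4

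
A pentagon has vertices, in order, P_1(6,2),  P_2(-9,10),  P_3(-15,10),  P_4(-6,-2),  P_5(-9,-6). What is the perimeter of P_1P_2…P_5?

60

|P_1P_2| = √((-15)² + (8)²) = √289 = 17
|P_2P_3| = √((-6)² + (0)²) = √36 = 6
|P_3P_4| = √((9)² + (-12)²) = √225 = 15
|P_4P_5| = √((-3)² + (-4)²) = √25 = 5
|P_5P_1| = √((15)² + (8)²) = √289 = 17
Perimeter = 17 + 6 + 15 + 5 + 17 = 60.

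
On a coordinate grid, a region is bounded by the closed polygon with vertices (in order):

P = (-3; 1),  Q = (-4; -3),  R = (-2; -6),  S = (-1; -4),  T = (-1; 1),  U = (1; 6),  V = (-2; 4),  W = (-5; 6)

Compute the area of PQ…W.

29

Σ = (13) + (18) + (2) + (-5) + (-7) + (16) + (8) + (13) = 58
Area = |Σ|/2 = 29.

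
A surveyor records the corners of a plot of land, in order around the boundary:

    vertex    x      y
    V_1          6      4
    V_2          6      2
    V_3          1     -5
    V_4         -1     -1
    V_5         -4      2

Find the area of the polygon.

42

Apply the shoelace formula: 2A = Σ (x_i·y_{i+1} − x_{i+1}·y_i), indices taken mod 5.
Σ = (-12) + (-32) + (-6) + (-6) + (-28) = -84
Area = |Σ|/2 = 42.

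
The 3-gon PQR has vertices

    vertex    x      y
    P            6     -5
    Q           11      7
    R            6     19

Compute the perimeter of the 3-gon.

50

|PQ| = √((5)² + (12)²) = √169 = 13
|QR| = √((-5)² + (12)²) = √169 = 13
|RP| = √((0)² + (-24)²) = √576 = 24
Perimeter = 13 + 13 + 24 = 50.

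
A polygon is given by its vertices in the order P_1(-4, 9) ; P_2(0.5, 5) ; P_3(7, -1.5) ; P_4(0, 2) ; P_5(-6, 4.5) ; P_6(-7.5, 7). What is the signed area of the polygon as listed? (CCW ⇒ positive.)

-41

Apply the shoelace formula: 2A = Σ (x_i·y_{i+1} − x_{i+1}·y_i), indices taken mod 6.
Σ = (-24.5) + (-35.75) + (14) + (12) + (-8.25) + (-39.5) = -82
Signed area = Σ/2 = -41 (negative ⇒ clockwise traversal).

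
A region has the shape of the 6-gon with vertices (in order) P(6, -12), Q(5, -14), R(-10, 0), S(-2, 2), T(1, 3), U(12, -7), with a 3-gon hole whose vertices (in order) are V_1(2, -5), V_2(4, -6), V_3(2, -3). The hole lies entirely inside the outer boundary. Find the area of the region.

Outer boundary:
Apply the shoelace (surveyor's) formula: 2A = Σ (x_i·y_{i+1} − x_{i+1}·y_i), indices taken mod 6.
Cross-terms: -24, -140, -20, -8, -43, -102  ⇒  Σ = -337
Area = |Σ|/2 = 168.5.
Hole:
Apply the surveyor's formula: 2A = Σ (x_i·y_{i+1} − x_{i+1}·y_i), indices taken mod 3.
Σ = (8) + (0) + (-4) = 4
Area = |Σ|/2 = 2.
Net area = 168.5 − 2 = 166.5.

166.5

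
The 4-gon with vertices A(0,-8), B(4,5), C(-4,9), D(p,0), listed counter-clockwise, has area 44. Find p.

0

The doubled signed area Σ (x_i y_{i+1} − x_{i+1} y_i) is linear in p.
With p=0 it equals 88; the coefficient of p is -17 (from the two edges through D).
So -17·p + 88 = 2·44 = 88 ⇒ p = 0.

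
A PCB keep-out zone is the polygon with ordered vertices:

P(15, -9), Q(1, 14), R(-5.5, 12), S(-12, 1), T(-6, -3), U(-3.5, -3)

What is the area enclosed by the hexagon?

286.25

P→Q: (15)(14) − (1)(-9) = 219
Q→R: (1)(12) − (-5.5)(14) = 89
R→S: (-5.5)(1) − (-12)(12) = 138.5
S→T: (-12)(-3) − (-6)(1) = 42
T→U: (-6)(-3) − (-3.5)(-3) = 7.5
U→P: (-3.5)(-9) − (15)(-3) = 76.5
Σ = 572.5
Area = |Σ|/2 = 286.25.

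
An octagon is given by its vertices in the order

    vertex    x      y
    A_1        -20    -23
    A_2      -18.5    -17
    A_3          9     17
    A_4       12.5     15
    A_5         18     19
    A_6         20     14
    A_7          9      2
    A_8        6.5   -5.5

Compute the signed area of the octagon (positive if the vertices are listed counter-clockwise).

-446.5

Cross-terms: -85.5, -161.5, -77.5, -32.5, -128, -86, -62.5, -259.5  ⇒  Σ = -893
Signed area = Σ/2 = -446.5 (negative ⇒ clockwise traversal).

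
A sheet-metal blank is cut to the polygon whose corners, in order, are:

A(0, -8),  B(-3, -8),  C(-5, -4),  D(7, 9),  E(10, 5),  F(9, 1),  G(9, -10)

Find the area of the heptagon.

Cross-terms: -24, -28, -17, -55, -35, -99, -72  ⇒  Σ = -330
Area = |Σ|/2 = 165.

165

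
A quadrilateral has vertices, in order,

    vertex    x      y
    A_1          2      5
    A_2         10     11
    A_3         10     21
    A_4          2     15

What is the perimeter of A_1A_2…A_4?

40

|A_1A_2| = √((8)² + (6)²) = √100 = 10
|A_2A_3| = √((0)² + (10)²) = √100 = 10
|A_3A_4| = √((-8)² + (-6)²) = √100 = 10
|A_4A_1| = √((0)² + (-10)²) = √100 = 10
Perimeter = 10 + 10 + 10 + 10 = 40.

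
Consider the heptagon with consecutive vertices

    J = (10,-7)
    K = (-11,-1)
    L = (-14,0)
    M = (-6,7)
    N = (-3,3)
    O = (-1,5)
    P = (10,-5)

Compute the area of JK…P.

136.5

Σ = (-87) + (-14) + (-98) + (3) + (-12) + (-45) + (-20) = -273
Area = |Σ|/2 = 136.5.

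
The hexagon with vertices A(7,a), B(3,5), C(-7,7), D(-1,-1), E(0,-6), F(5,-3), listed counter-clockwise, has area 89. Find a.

Write out the shoelace sum; only the two edges meeting at A involve a:
2·Area = [(5·a − 7·(-3)) + (7·5 − 3·a)] + 106
       = 2·a + 162 = 178
⇒ a = 8.

8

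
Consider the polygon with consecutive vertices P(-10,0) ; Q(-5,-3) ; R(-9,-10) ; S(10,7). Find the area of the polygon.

80

Apply the surveyor's formula: 2A = Σ (x_i·y_{i+1} − x_{i+1}·y_i), indices taken mod 4.
Σ = (30) + (23) + (37) + (70) = 160
Area = |Σ|/2 = 80.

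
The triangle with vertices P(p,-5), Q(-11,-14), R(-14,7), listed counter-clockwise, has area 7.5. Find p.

Write out the shoelace sum; only the two edges meeting at P involve p:
2·Area = [((-14)·(-5) − p·7) + (p·(-14) − (-11)·(-5))] + -273
       = -21·p + -258 = 15
⇒ p = -13.

-13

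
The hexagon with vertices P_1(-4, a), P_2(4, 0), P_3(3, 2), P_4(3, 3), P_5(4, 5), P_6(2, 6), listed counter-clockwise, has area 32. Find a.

-6

The doubled signed area Σ (x_i y_{i+1} − x_{i+1} y_i) is linear in a.
With a=0 it equals 52; the coefficient of a is -2 (from the two edges through P_1).
So -2·a + 52 = 2·32 = 64 ⇒ a = -6.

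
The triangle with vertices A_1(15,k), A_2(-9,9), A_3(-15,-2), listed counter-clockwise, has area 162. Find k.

The doubled signed area Σ (x_i y_{i+1} − x_{i+1} y_i) is linear in k.
With k=0 it equals 318; the coefficient of k is -6 (from the two edges through A_1).
So -6·k + 318 = 2·162 = 324 ⇒ k = -1.

-1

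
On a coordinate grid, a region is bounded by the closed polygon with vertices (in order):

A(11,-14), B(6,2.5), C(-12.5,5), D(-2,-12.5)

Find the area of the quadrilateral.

A→B: (11)(2.5) − (6)(-14) = 111.5
B→C: (6)(5) − (-12.5)(2.5) = 61.25
C→D: (-12.5)(-12.5) − (-2)(5) = 166.25
D→A: (-2)(-14) − (11)(-12.5) = 165.5
Σ = 504.5
Area = |Σ|/2 = 252.25.

252.25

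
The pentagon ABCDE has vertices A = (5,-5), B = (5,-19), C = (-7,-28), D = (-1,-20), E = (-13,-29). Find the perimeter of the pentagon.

84

|AB| = √((0)² + (-14)²) = √196 = 14
|BC| = √((-12)² + (-9)²) = √225 = 15
|CD| = √((6)² + (8)²) = √100 = 10
|DE| = √((-12)² + (-9)²) = √225 = 15
|EA| = √((18)² + (24)²) = √900 = 30
Perimeter = 14 + 15 + 10 + 15 + 30 = 84.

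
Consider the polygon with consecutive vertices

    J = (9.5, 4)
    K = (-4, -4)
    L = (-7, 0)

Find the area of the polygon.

Apply the shoelace formula: 2A = Σ (x_i·y_{i+1} − x_{i+1}·y_i), indices taken mod 3.
J→K: (9.5)(-4) − (-4)(4) = -22
K→L: (-4)(0) − (-7)(-4) = -28
L→J: (-7)(4) − (9.5)(0) = -28
Σ = -78
Area = |Σ|/2 = 39.

39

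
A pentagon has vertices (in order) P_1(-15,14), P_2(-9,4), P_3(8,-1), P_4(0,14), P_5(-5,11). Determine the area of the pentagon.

P_1→P_2: (-15)(4) − (-9)(14) = 66
P_2→P_3: (-9)(-1) − (8)(4) = -23
P_3→P_4: (8)(14) − (0)(-1) = 112
P_4→P_5: (0)(11) − (-5)(14) = 70
P_5→P_1: (-5)(14) − (-15)(11) = 95
Σ = 320
Area = |Σ|/2 = 160.

160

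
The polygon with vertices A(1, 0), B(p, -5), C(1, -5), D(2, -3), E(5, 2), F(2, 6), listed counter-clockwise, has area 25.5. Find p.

-1

Write out the shoelace sum; only the two edges meeting at B involve p:
2·Area = [(1·(-5) − p·0) + (p·(-5) − 1·(-5))] + 46
       = -5·p + 46 = 51
⇒ p = -1.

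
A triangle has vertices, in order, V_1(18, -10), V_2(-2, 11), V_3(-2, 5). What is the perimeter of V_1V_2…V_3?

60

|V_1V_2| = √((-20)² + (21)²) = √841 = 29
|V_2V_3| = √((0)² + (-6)²) = √36 = 6
|V_3V_1| = √((20)² + (-15)²) = √625 = 25
Perimeter = 29 + 6 + 25 = 60.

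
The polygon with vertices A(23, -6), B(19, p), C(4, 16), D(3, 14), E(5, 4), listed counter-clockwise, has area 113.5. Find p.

Write out the shoelace sum; only the two edges meeting at B involve p:
2·Area = [(23·p − 19·(-6)) + (19·16 − 4·p)] + -172
       = 19·p + 246 = 227
⇒ p = -1.

-1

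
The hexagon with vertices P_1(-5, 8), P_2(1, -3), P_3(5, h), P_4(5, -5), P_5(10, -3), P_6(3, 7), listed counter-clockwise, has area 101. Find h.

-8

Write out the shoelace sum; only the two edges meeting at P_3 involve h:
2·Area = [(1·h − 5·(-3)) + (5·(-5) − 5·h)] + 180
       = -4·h + 170 = 202
⇒ h = -8.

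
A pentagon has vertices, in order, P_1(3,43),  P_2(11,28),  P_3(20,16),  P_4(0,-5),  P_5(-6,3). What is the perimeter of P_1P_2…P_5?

112

|P_1P_2| = √((8)² + (-15)²) = √289 = 17
|P_2P_3| = √((9)² + (-12)²) = √225 = 15
|P_3P_4| = √((-20)² + (-21)²) = √841 = 29
|P_4P_5| = √((-6)² + (8)²) = √100 = 10
|P_5P_1| = √((9)² + (40)²) = √1681 = 41
Perimeter = 17 + 15 + 29 + 10 + 41 = 112.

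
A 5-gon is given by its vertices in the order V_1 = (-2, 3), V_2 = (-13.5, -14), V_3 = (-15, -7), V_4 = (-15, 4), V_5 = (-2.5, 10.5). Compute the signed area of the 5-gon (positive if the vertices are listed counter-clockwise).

-173

Apply Gauss's area formula: 2A = Σ (x_i·y_{i+1} − x_{i+1}·y_i), indices taken mod 5.
Cross-terms: 68.5, -115.5, -165, -147.5, 13.5  ⇒  Σ = -346
Signed area = Σ/2 = -173 (negative ⇒ clockwise traversal).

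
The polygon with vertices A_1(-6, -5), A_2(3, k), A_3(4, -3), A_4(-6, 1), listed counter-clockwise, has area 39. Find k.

The doubled signed area Σ (x_i y_{i+1} − x_{i+1} y_i) is linear in k.
With k=0 it equals 28; the coefficient of k is -10 (from the two edges through A_2).
So -10·k + 28 = 2·39 = 78 ⇒ k = -5.

-5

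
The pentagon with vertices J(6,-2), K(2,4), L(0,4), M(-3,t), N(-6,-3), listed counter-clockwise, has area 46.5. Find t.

The doubled signed area Σ (x_i y_{i+1} − x_{i+1} y_i) is linear in t.
With t=0 it equals 87; the coefficient of t is 6 (from the two edges through M).
So 6·t + 87 = 2·46.5 = 93 ⇒ t = 1.

1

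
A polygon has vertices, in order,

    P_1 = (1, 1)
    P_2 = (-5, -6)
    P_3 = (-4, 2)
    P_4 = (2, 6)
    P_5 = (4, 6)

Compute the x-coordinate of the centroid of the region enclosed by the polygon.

Apply the surveyor's formula. First the cross-terms c_i = x_i·y_{i+1} − x_{i+1}·y_i:
  -1, -34, -28, -12, -2  ⇒  2A = -77, A = -38.5.
Then Σ (x_i + x_{i+1})·c_i = 284, so x̄ = 284 / (6·(-38.5)) = -284/231.

-284/231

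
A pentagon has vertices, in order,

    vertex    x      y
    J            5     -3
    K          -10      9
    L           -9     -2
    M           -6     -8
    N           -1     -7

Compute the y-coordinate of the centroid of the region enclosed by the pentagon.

-231/248

Apply Gauss's area formula. First the cross-terms c_i = x_i·y_{i+1} − x_{i+1}·y_i:
  15, 101, 60, 34, 38  ⇒  2A = 248, A = 124.
Then Σ (y_i + y_{i+1})·c_i = -693, so ȳ = -693 / (6·124) = -231/248.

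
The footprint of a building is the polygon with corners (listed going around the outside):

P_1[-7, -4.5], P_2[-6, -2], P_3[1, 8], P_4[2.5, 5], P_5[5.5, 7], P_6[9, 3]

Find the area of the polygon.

Σ = (-13) + (-46) + (-15) + (-10) + (-46.5) + (-19.5) = -150
Area = |Σ|/2 = 75.

75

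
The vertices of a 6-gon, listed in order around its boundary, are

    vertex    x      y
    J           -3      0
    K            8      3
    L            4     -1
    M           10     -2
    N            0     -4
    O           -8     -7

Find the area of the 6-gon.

60

Cross-terms: -9, -20, 2, -40, -32, -21  ⇒  Σ = -120
Area = |Σ|/2 = 60.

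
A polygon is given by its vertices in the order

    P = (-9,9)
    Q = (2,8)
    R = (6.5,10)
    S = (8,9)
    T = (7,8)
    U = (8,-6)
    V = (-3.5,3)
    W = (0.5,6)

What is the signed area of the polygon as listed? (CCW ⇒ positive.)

-104.75

Cross-terms: -90, -32, -21.5, 1, -106, 3, -22.5, 58.5  ⇒  Σ = -209.5
Signed area = Σ/2 = -104.75 (negative ⇒ clockwise traversal).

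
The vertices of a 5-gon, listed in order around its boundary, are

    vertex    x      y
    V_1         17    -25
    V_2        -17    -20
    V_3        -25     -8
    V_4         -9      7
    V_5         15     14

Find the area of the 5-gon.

Apply the shoelace (surveyor's) formula: 2A = Σ (x_i·y_{i+1} − x_{i+1}·y_i), indices taken mod 5.
Σ = (-765) + (-364) + (-247) + (-231) + (-613) = -2220
Area = |Σ|/2 = 1110.

1110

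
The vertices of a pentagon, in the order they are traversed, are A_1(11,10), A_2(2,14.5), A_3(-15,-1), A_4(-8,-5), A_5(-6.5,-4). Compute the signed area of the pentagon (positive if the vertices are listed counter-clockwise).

Apply Gauss's area formula: 2A = Σ (x_i·y_{i+1} − x_{i+1}·y_i), indices taken mod 5.
Cross-terms: 139.5, 215.5, 67, -0.5, -21  ⇒  Σ = 400.5
Signed area = Σ/2 = 200.25 (positive ⇒ counter-clockwise traversal).

200.25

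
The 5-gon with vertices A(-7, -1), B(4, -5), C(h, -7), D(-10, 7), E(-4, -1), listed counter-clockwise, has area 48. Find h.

10

The doubled signed area Σ (x_i y_{i+1} − x_{i+1} y_i) is linear in h.
With h=0 it equals -24; the coefficient of h is 12 (from the two edges through C).
So 12·h + -24 = 2·48 = 96 ⇒ h = 10.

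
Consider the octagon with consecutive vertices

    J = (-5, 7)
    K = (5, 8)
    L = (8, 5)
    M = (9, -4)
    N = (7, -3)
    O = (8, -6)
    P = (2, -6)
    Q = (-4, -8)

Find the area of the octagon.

176

Apply the shoelace (surveyor's) formula: 2A = Σ (x_i·y_{i+1} − x_{i+1}·y_i), indices taken mod 8.
Σ = (-75) + (-39) + (-77) + (1) + (-18) + (-36) + (-40) + (-68) = -352
Area = |Σ|/2 = 176.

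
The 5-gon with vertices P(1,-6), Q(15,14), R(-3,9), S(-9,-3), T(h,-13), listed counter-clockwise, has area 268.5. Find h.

-12

Write out the shoelace sum; only the two edges meeting at T involve h:
2·Area = [((-9)·(-13) − h·(-3)) + (h·(-6) − 1·(-13))] + 371
       = -3·h + 501 = 537
⇒ h = -12.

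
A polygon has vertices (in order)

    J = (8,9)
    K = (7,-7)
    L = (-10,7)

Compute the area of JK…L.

Apply the shoelace (surveyor's) formula: 2A = Σ (x_i·y_{i+1} − x_{i+1}·y_i), indices taken mod 3.
J→K: (8)(-7) − (7)(9) = -119
K→L: (7)(7) − (-10)(-7) = -21
L→J: (-10)(9) − (8)(7) = -146
Σ = -286
Area = |Σ|/2 = 143.

143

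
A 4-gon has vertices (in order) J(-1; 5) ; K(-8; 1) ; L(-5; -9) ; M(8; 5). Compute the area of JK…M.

Apply the shoelace (surveyor's) formula: 2A = Σ (x_i·y_{i+1} − x_{i+1}·y_i), indices taken mod 4.
Cross-terms: 39, 77, 47, 45  ⇒  Σ = 208
Area = |Σ|/2 = 104.

104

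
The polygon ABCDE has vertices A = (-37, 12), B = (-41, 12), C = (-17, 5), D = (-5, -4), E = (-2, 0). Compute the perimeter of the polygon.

|AB| = √((-4)² + (0)²) = √16 = 4
|BC| = √((24)² + (-7)²) = √625 = 25
|CD| = √((12)² + (-9)²) = √225 = 15
|DE| = √((3)² + (4)²) = √25 = 5
|EA| = √((-35)² + (12)²) = √1369 = 37
Perimeter = 4 + 25 + 15 + 5 + 37 = 86.

86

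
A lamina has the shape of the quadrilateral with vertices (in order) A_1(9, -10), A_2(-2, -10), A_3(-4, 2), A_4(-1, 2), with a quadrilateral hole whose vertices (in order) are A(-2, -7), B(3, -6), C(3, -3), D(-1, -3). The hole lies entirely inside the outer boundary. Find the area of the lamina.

68.5

Outer boundary:
A_1→A_2: (9)(-10) − (-2)(-10) = -110
A_2→A_3: (-2)(2) − (-4)(-10) = -44
A_3→A_4: (-4)(2) − (-1)(2) = -6
A_4→A_1: (-1)(-10) − (9)(2) = -8
Σ = -168
Area = |Σ|/2 = 84.
Hole:
Apply Gauss's area formula: 2A = Σ (x_i·y_{i+1} − x_{i+1}·y_i), indices taken mod 4.
Σ = (33) + (9) + (-12) + (1) = 31
Area = |Σ|/2 = 15.5.
Net area = 84 − 15.5 = 68.5.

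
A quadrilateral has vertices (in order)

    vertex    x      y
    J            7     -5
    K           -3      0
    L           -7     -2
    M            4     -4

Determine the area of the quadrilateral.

Σ = (-15) + (6) + (36) + (8) = 35
Area = |Σ|/2 = 17.5.

17.5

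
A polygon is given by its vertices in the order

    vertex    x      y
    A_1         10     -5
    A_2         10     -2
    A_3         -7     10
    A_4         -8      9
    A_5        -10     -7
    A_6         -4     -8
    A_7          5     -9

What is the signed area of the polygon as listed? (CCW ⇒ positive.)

236

Apply Gauss's area formula: 2A = Σ (x_i·y_{i+1} − x_{i+1}·y_i), indices taken mod 7.
A_1→A_2: (10)(-2) − (10)(-5) = 30
A_2→A_3: (10)(10) − (-7)(-2) = 86
A_3→A_4: (-7)(9) − (-8)(10) = 17
A_4→A_5: (-8)(-7) − (-10)(9) = 146
A_5→A_6: (-10)(-8) − (-4)(-7) = 52
A_6→A_7: (-4)(-9) − (5)(-8) = 76
A_7→A_1: (5)(-5) − (10)(-9) = 65
Σ = 472
Signed area = Σ/2 = 236 (positive ⇒ counter-clockwise traversal).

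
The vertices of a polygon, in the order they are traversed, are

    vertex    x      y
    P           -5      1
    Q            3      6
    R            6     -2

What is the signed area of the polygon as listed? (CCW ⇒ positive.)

Apply the shoelace (surveyor's) formula: 2A = Σ (x_i·y_{i+1} − x_{i+1}·y_i), indices taken mod 3.
P→Q: (-5)(6) − (3)(1) = -33
Q→R: (3)(-2) − (6)(6) = -42
R→P: (6)(1) − (-5)(-2) = -4
Σ = -79
Signed area = Σ/2 = -39.5 (negative ⇒ clockwise traversal).

-39.5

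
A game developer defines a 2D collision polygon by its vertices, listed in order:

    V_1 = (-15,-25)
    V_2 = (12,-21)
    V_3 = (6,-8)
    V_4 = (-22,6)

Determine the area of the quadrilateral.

572.5

Apply Gauss's area formula: 2A = Σ (x_i·y_{i+1} − x_{i+1}·y_i), indices taken mod 4.
Σ = (615) + (30) + (-140) + (640) = 1145
Area = |Σ|/2 = 572.5.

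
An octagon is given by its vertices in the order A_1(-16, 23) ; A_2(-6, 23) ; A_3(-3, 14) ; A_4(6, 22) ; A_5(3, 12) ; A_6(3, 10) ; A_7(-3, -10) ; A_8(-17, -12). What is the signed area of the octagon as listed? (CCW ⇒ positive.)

Apply Gauss's area formula: 2A = Σ (x_i·y_{i+1} − x_{i+1}·y_i), indices taken mod 8.
Σ = (-230) + (-15) + (-150) + (6) + (-6) + (0) + (-134) + (-583) = -1112
Signed area = Σ/2 = -556 (negative ⇒ clockwise traversal).

-556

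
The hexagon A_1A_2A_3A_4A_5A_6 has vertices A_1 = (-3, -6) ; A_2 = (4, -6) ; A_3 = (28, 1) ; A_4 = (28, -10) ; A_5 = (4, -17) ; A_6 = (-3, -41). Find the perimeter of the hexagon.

128

|A_1A_2| = √((7)² + (0)²) = √49 = 7
|A_2A_3| = √((24)² + (7)²) = √625 = 25
|A_3A_4| = √((0)² + (-11)²) = √121 = 11
|A_4A_5| = √((-24)² + (-7)²) = √625 = 25
|A_5A_6| = √((-7)² + (-24)²) = √625 = 25
|A_6A_1| = √((0)² + (35)²) = √1225 = 35
Perimeter = 7 + 25 + 11 + 25 + 25 + 35 = 128.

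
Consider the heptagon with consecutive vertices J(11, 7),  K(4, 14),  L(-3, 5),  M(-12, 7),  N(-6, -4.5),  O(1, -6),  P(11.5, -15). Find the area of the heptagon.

Apply the shoelace formula: 2A = Σ (x_i·y_{i+1} − x_{i+1}·y_i), indices taken mod 7.
Cross-terms: 126, 62, 39, 96, 40.5, 54, 245.5  ⇒  Σ = 663
Area = |Σ|/2 = 331.5.

331.5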